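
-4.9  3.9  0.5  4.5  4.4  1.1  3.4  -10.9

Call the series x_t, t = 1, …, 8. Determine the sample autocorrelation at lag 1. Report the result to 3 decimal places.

Mean x̄ = (-4.9 + 3.9 + 0.5 + 4.5 + 4.4 + 1.1 + 3.4 − 10.9)/8 = 0.2500
Deviations from mean: -5.1500, 3.6500, 0.2500, 4.2500, 4.1500, 0.8500, 3.1500, -11.1500
Σ(x_t−x̄)(x_{t+1}−x̄) = (-18.7975) + (0.9125) + (1.0625) + (17.6375) + (3.5275) + (2.6775) + (-35.1225) = -28.1025
Denominator Σ(x_t−x̄)² = 210.1600
r_1 = -28.1025 / 210.1600 = -0.134

-0.134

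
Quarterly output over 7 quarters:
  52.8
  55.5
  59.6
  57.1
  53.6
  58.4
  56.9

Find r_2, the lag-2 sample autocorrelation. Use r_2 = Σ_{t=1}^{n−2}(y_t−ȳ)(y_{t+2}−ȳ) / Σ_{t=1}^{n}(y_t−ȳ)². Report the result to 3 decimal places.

-0.576

Mean ȳ = (52.8 + 55.5 + 59.6 + 57.1 + 53.6 + 58.4 + 56.9)/7 = 56.2714
Deviations from mean: -3.4714, -0.7714, 3.3286, 0.8286, -2.6714, 2.1286, 0.6286
Σ(y_t−ȳ)(y_{t+2}−ȳ) = (-11.5549) + (-0.6392) + (-8.8920) + (1.7637) + (-1.6792) = -21.0016
Denominator Σ(y_t−ȳ)² = 36.4743
r_2 = -21.0016 / 36.4743 = -0.576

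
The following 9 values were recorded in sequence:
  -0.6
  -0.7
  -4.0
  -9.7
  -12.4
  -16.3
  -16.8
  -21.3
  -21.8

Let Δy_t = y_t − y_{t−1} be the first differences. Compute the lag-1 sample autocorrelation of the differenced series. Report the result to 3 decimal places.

First differences Δy: -0.1, -3.3, -5.7, -2.7, -3.9, -0.5, -4.5, -0.5
Mean of differences = -2.6500
Numerator Σ(Δy_t−Δȳ)(Δy_{t+1}−Δȳ) = -10.1025
Denominator Σ(Δy_t−Δȳ)² = 30.4600
r_1(Δy) = -10.1025 / 30.4600 = -0.332

-0.332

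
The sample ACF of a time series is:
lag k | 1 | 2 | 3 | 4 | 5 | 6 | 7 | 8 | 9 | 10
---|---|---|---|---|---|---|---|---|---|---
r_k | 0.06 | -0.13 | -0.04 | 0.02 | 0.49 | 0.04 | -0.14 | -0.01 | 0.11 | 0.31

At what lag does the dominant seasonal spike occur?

5

The largest autocorrelation is r_5 = 0.49, with a weaker echo at lag 10 (0.31); the remaining lags stay at or below 0.11.
The dominant spike at lag 5 indicates a seasonal period of 5.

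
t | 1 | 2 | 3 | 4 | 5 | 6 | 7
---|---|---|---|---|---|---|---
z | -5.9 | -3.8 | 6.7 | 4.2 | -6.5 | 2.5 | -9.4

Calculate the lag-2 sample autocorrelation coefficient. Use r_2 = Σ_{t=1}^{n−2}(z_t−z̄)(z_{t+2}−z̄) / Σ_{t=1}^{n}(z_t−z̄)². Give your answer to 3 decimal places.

Mean z̄ = (-5.9 − 3.8 + 6.7 + 4.2 − 6.5 + 2.5 − 9.4)/7 = -1.7429
Deviations from mean: -4.1571, -2.0571, 8.4429, 5.9429, -4.7571, 4.2429, -7.6571
Σ(z_t−z̄)(z_{t+2}−z̄) = (-35.0982) + (-12.2253) + (-40.1639) + (25.2147) + (36.4261) = -25.8465
Denominator Σ(z_t−z̄)² = 227.3771
r_2 = -25.8465 / 227.3771 = -0.114

-0.114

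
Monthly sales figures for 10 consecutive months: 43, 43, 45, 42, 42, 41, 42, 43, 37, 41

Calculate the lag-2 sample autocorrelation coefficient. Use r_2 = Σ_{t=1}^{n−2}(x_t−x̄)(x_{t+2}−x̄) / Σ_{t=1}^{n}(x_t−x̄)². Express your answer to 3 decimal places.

0.033

Mean x̄ = (43 + 43 + 45 + 42 + 42 + 41 + 42 + 43 + 37 + 41)/10 = 41.9000
Numerator Σ_{t=1}^{8}(x_t−x̄)(x_{t+2}−x̄) = 1.2800
Denominator Σ(x_t−x̄)² = 38.9000
r_2 = 1.2800 / 38.9000 = 0.033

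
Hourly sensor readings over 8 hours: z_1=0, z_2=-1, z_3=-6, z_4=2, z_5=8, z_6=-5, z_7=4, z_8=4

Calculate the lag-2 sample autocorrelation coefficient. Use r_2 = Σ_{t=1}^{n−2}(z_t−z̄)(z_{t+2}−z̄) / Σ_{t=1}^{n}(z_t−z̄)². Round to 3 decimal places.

Mean z̄ = (0 − 1 − 6 + 2 + 8 − 5 + 4 + 4)/8 = 0.7500
Deviations from mean: -0.7500, -1.7500, -6.7500, 1.2500, 7.2500, -5.7500, 3.2500, 3.2500
Numerator Σ_{t=1}^{6}(z_t−z̄)(z_{t+2}−z̄) = -48.3750
Denominator Σ(z_t−z̄)² = 157.5000
r_2 = -48.3750 / 157.5000 = -0.307

-0.307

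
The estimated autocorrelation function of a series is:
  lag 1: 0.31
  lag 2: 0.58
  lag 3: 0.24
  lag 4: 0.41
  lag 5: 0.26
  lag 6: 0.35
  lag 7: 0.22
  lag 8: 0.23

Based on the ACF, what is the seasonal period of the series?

The largest autocorrelation is r_2 = 0.58, with weaker echoes at lags 4 (0.41) and 6 (0.35); the remaining lags stay at or below 0.31.
The dominant spike at lag 2 indicates a seasonal period of 2.

2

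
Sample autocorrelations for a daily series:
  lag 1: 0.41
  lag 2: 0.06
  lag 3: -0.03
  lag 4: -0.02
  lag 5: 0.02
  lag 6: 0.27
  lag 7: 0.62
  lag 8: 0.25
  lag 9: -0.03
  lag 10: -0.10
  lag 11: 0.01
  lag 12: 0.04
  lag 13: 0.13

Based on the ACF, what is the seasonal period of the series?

The largest autocorrelation is r_7 = 0.62; the remaining lags stay at or below 0.41. The elevated value at lag 1 (0.41), dropping to 0.06 at lag 2, reflects decaying short-term dependence rather than seasonality.
The dominant spike at lag 7 indicates a seasonal period of 7.

7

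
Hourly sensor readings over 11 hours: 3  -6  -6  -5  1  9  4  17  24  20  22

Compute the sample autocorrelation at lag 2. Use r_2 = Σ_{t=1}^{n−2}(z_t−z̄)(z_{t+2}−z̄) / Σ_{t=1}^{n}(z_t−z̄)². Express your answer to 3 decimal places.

0.479

Mean z̄ = (3 − 6 − 6 − 5 + 1 + 9 + 4 + 17 + 24 + 20 + 22)/11 = 7.5455
Numerator Σ_{t=1}^{9}(z_t−z̄)(z_{t+2}−z̄) = 636.1322
Denominator Σ(z_t−z̄)² = 1326.7273
r_2 = 636.1322 / 1326.7273 = 0.479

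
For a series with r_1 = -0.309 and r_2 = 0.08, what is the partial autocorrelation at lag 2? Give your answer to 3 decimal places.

-0.017

φ_{22} = (r_2 − r_1²) / (1 − r_1²)
r_1² = (-0.309)² = 0.095481
Numerator = 0.08 − 0.0955 = -0.0155; denominator = 1 − 0.0955 = 0.9045
φ_{22} = -0.0155 / 0.9045 = -0.017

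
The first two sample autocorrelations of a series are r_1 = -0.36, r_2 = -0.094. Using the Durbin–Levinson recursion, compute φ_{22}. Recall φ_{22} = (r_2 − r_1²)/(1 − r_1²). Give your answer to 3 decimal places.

φ_{22} = (r_2 − r_1²) / (1 − r_1²)
r_1² = (-0.36)² = 0.1296
Numerator = -0.094 − 0.1296 = -0.2236; denominator = 1 − 0.1296 = 0.8704
φ_{22} = -0.2236 / 0.8704 = -0.257

-0.257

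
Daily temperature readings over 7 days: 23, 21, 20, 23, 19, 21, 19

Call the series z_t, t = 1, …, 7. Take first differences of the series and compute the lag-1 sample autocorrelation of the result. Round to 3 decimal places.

-0.720

First differences Δz: -2, -1, 3, -4, 2, -2
Mean of differences = -0.6667
Numerator Σ(Δz_t−Δz̄)(Δz_{t+1}−Δz̄) = -25.4444
Denominator Σ(Δz_t−Δz̄)² = 35.3333
r_1(Δz) = -25.4444 / 35.3333 = -0.720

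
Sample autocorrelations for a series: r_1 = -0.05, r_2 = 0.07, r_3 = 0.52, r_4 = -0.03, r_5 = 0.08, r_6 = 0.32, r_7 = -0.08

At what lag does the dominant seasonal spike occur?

The largest autocorrelation is r_3 = 0.52, with a weaker echo at lag 6 (0.32); the remaining lags stay at or below 0.08.
The dominant spike at lag 3 indicates a seasonal period of 3.

3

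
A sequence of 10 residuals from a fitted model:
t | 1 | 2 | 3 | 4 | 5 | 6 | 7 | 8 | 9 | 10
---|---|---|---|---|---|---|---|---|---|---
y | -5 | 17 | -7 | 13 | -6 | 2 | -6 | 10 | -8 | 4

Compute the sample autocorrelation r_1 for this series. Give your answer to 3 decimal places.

-0.770

Mean ȳ = (-5 + 17 − 7 + 13 − 6 + 2 − 6 + 10 − 8 + 4)/10 = 1.4000
Numerator Σ_{t=1}^{9}(y_t−ȳ)(y_{t+1}−ȳ) = -591.9600
Denominator Σ(y_t−ȳ)² = 768.4000
r_1 = -591.9600 / 768.4000 = -0.770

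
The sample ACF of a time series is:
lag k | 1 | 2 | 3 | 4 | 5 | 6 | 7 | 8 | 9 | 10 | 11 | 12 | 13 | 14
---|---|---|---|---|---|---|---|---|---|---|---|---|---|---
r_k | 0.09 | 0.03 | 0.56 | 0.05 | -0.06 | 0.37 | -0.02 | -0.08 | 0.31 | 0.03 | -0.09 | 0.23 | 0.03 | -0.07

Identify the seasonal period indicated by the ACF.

3

The largest autocorrelation is r_3 = 0.56, with weaker echoes at lags 6 (0.37), 9 (0.31) and 12 (0.23); the remaining lags stay at or below 0.09.
The dominant spike at lag 3 indicates a seasonal period of 3.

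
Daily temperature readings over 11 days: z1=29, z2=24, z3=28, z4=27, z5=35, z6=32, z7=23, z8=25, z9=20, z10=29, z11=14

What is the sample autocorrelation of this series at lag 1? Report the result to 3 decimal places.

-0.024

Mean z̄ = (29 + 24 + 28 + 27 + 35 + 32 + 23 + 25 + 20 + 29 + 14)/11 = 26.0000
Numerator Σ_{t=1}^{10}(z_t−z̄)(z_{t+1}−z̄) = -8.0000
Denominator Σ(z_t−z̄)² = 334.0000
r_1 = -8.0000 / 334.0000 = -0.024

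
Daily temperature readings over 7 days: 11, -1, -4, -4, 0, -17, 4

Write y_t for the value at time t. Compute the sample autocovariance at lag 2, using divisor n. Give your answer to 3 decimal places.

Mean ȳ = (11 − 1 − 4 − 4 + 0 − 17 + 4)/7 = -1.5714
Deviations: 12.5714, 0.5714, -2.4286, -2.4286, 1.5714, -15.4286, 5.5714
Σ_{t=1}^{5}(y_t−ȳ)(y_{t+2}−ȳ) = 10.4898
γ_2 = 10.4898 / 7 = 1.499

1.499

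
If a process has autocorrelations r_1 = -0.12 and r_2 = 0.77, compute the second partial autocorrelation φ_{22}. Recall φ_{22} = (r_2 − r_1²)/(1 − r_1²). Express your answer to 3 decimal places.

0.767

φ_{22} = (r_2 − r_1²) / (1 − r_1²)
r_1² = (-0.12)² = 0.0144
Numerator = 0.77 − 0.0144 = 0.7556; denominator = 1 − 0.0144 = 0.9856
φ_{22} = 0.7556 / 0.9856 = 0.767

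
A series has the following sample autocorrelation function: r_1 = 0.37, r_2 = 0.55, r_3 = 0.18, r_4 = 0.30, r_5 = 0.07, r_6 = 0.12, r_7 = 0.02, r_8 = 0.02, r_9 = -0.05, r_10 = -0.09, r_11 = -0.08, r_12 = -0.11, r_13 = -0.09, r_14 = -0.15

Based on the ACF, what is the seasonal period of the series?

The largest autocorrelation is r_2 = 0.55; the remaining lags stay at or below 0.37.
The dominant spike at lag 2 indicates a seasonal period of 2.

2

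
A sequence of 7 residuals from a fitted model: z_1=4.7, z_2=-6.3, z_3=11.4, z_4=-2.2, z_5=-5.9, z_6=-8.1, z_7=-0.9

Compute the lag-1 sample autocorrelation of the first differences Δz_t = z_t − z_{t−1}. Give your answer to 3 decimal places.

First differences Δz: -11.0, 17.7, -13.6, -3.7, -2.2, 7.2
Mean of differences = -0.9333
Numerator Σ(Δz_t−Δz̄)(Δz_{t+1}−Δz̄) = -395.3511
Denominator Σ(Δz_t−Δz̄)² = 684.3933
r_1(Δz) = -395.3511 / 684.3933 = -0.578

-0.578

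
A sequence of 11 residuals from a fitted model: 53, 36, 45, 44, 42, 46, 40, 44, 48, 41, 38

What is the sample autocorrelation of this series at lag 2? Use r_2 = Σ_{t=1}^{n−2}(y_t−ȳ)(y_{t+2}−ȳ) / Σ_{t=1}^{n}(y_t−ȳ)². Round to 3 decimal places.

-0.111

Mean ȳ = (53 + 36 + 45 + 44 + 42 + 46 + 40 + 44 + 48 + 41 + 38)/11 = 43.3636
Numerator Σ_{t=1}^{9}(y_t−ȳ)(y_{t+2}−ȳ) = -25.1736
Denominator Σ(y_t−ȳ)² = 226.5455
r_2 = -25.1736 / 226.5455 = -0.111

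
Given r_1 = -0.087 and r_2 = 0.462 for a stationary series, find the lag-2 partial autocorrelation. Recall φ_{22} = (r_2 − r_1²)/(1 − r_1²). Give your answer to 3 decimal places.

φ_{22} = (r_2 − r_1²) / (1 − r_1²)
r_1² = (-0.087)² = 0.007569
Numerator = 0.462 − 0.0076 = 0.4544; denominator = 1 − 0.0076 = 0.9924
φ_{22} = 0.4544 / 0.9924 = 0.458

0.458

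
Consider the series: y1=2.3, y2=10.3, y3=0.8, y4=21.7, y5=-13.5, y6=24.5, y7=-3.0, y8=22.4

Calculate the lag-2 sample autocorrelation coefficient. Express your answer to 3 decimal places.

0.692

Mean ȳ = (2.3 + 10.3 + 0.8 + 21.7 − 13.5 + 24.5 − 3.0 + 22.4)/8 = 8.1875
Deviations from mean: -5.8875, 2.1125, -7.3875, 13.5125, -21.6875, 16.3125, -11.1875, 14.2125
Σ(y_t−ȳ)(y_{t+2}−ȳ) = (43.4939) + (28.5452) + (160.2164) + (220.4227) + (242.6289) + (231.8414) = 927.1484
Denominator Σ(y_t−ȳ)² = 1339.8888
r_2 = 927.1484 / 1339.8888 = 0.692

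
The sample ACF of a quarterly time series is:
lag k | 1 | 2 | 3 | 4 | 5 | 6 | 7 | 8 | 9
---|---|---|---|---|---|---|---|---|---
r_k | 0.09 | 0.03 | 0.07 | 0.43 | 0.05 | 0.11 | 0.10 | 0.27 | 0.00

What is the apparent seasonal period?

The largest autocorrelation is r_4 = 0.43, with a weaker echo at lag 8 (0.27); the remaining lags stay at or below 0.11.
The dominant spike at lag 4 indicates a seasonal period of 4.

4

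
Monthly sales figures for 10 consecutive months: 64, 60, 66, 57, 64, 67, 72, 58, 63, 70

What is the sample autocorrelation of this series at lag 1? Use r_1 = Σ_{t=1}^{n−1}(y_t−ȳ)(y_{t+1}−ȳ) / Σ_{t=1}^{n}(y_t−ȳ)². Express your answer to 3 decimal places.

-0.212

Mean ȳ = (64 + 60 + 66 + 57 + 64 + 67 + 72 + 58 + 63 + 70)/10 = 64.1000
Numerator Σ_{t=1}^{9}(y_t−ȳ)(y_{t+1}−ȳ) = -45.5100
Denominator Σ(y_t−ȳ)² = 214.9000
r_1 = -45.5100 / 214.9000 = -0.212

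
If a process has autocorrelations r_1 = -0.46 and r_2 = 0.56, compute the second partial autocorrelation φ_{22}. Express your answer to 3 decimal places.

φ_{22} = (r_2 − r_1²) / (1 − r_1²)
r_1² = (-0.46)² = 0.2116
Numerator = 0.56 − 0.2116 = 0.3484; denominator = 1 − 0.2116 = 0.7884
φ_{22} = 0.3484 / 0.7884 = 0.442

0.442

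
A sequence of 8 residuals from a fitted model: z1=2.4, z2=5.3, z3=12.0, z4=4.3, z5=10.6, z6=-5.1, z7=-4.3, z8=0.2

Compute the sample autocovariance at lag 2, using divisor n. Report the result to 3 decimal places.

Mean z̄ = (2.4 + 5.3 + 12.0 + 4.3 + 10.6 − 5.1 − 4.3 + 0.2)/8 = 3.1750
Σ_{t=1}^{6}(z_t−z̄)(z_{t+2}−z̄) = 20.8838
γ_2 = 20.8838 / 8 = 2.610

2.610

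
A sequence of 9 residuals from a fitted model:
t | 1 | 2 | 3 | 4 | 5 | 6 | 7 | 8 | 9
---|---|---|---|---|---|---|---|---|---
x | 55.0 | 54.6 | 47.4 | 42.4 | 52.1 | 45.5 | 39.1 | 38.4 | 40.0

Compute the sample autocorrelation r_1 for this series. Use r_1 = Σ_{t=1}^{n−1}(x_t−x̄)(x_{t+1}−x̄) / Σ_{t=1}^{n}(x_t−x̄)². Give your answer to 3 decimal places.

0.462

Mean x̄ = (55.0 + 54.6 + 47.4 + 42.4 + 52.1 + 45.5 + 39.1 + 38.4 + 40.0)/9 = 46.0556
Numerator Σ_{t=1}^{8}(x_t−x̄)(x_{t+1}−x̄) = 161.0158
Denominator Σ(x_t−x̄)² = 348.6822
r_1 = 161.0158 / 348.6822 = 0.462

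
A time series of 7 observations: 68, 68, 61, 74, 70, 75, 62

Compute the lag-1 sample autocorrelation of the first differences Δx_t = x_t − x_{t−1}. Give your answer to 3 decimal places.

-0.526

First differences Δx: 0, -7, 13, -4, 5, -13
Mean of differences = -1.0000
Numerator Σ(Δx_t−Δx̄)(Δx_{t+1}−Δx̄) = -222.0000
Denominator Σ(Δx_t−Δx̄)² = 422.0000
r_1(Δx) = -222.0000 / 422.0000 = -0.526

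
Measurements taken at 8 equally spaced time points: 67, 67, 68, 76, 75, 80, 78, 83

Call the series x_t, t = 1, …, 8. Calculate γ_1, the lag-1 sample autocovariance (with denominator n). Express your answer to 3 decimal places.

Mean x̄ = (67 + 67 + 68 + 76 + 75 + 80 + 78 + 83)/8 = 74.2500
Σ_{t=1}^{7}(x_t−x̄)(x_{t+1}−x̄) = 146.9375
γ_1 = 146.9375 / 8 = 18.367

18.367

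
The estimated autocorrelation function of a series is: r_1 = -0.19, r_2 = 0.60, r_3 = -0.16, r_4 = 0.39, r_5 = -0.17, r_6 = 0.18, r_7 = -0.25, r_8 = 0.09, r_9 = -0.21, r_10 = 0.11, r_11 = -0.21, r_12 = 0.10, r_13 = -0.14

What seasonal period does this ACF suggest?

The largest autocorrelation is r_2 = 0.60, with weaker echoes at lags 4 (0.39) and 6 (0.18); the remaining lags stay at or below 0.11.
The dominant spike at lag 2 indicates a seasonal period of 2.

2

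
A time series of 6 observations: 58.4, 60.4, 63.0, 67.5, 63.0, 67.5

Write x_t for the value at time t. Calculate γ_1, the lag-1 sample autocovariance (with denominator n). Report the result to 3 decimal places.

1.883

Mean x̄ = (58.4 + 60.4 + 63.0 + 67.5 + 63.0 + 67.5)/6 = 63.3000
Σ_{t=1}^{5}(x_t−x̄)(x_{t+1}−x̄) = 11.3000
γ_1 = 11.3000 / 6 = 1.883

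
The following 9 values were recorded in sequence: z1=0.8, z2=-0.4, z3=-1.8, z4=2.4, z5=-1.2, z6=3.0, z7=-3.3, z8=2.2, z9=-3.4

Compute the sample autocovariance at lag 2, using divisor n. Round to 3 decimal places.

3.167

Mean z̄ = (0.8 − 0.4 − 1.8 + 2.4 − 1.2 + 3.0 − 3.3 + 2.2 − 3.4)/9 = -0.1889
Σ_{t=1}^{7}(z_t−z̄)(z_{t+2}−z̄) = 28.4986
γ_2 = 28.4986 / 9 = 3.167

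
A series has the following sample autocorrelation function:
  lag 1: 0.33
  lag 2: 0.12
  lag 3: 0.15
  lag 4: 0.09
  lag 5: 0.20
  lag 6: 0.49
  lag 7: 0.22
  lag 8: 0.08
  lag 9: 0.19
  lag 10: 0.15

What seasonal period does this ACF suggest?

6

The largest autocorrelation is r_6 = 0.49; the remaining lags stay at or below 0.33. The elevated value at lag 1 (0.33), dropping to 0.12 at lag 2, reflects decaying short-term dependence rather than seasonality.
The dominant spike at lag 6 indicates a seasonal period of 6.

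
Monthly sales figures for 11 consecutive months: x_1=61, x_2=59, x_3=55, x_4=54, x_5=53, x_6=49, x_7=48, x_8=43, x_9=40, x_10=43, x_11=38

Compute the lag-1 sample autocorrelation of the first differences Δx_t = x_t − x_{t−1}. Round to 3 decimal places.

First differences Δx: -2, -4, -1, -1, -4, -1, -5, -3, 3, -5
Mean of differences = -2.3000
Numerator Σ(Δx_t−Δx̄)(Δx_{t+1}−Δx̄) = -25.0900
Denominator Σ(Δx_t−Δx̄)² = 54.1000
r_1(Δx) = -25.0900 / 54.1000 = -0.464

-0.464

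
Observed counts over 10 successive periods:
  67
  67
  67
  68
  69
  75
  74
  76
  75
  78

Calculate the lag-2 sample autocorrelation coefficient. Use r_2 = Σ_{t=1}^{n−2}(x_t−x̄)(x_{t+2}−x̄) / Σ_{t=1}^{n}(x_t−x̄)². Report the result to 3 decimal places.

0.478

Mean x̄ = (67 + 67 + 67 + 68 + 69 + 75 + 74 + 76 + 75 + 78)/10 = 71.6000
Numerator Σ_{t=1}^{8}(x_t−x̄)(x_{t+2}−x̄) = 82.4800
Denominator Σ(x_t−x̄)² = 172.4000
r_2 = 82.4800 / 172.4000 = 0.478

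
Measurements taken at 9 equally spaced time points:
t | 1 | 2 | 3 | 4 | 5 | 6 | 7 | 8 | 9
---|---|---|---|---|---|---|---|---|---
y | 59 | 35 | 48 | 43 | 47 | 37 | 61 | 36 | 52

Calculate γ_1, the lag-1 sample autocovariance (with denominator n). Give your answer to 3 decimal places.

Mean ȳ = (59 + 35 + 48 + 43 + 47 + 37 + 61 + 36 + 52)/9 = 46.4444
Σ_{t=1}^{8}(y_t−ȳ)(y_{t+1}−ȳ) = -521.5309
γ_1 = -521.5309 / 9 = -57.948

-57.948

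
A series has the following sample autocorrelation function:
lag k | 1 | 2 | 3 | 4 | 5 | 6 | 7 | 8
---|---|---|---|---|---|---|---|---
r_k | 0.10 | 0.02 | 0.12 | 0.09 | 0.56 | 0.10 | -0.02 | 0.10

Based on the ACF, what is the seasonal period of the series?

5

The largest autocorrelation is r_5 = 0.56; the remaining lags stay at or below 0.12.
The dominant spike at lag 5 indicates a seasonal period of 5.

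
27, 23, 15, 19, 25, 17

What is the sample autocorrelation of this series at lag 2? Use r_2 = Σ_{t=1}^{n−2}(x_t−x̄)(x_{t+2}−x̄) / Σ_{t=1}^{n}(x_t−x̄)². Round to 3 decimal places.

-0.500

Mean x̄ = (27 + 23 + 15 + 19 + 25 + 17)/6 = 21.0000
Deviations from mean: 6.0000, 2.0000, -6.0000, -2.0000, 4.0000, -4.0000
Σ(x_t−x̄)(x_{t+2}−x̄) = (-36.0000) + (-4.0000) + (-24.0000) + (8.0000) = -56.0000
Denominator Σ(x_t−x̄)² = 112.0000
r_2 = -56.0000 / 112.0000 = -0.500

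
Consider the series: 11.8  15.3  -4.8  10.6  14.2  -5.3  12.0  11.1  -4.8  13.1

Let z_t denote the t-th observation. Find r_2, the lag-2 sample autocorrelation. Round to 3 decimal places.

Mean z̄ = (11.8 + 15.3 − 4.8 + 10.6 + 14.2 − 5.3 + 12.0 + 11.1 − 4.8 + 13.1)/10 = 7.3200
Numerator Σ_{t=1}^{8}(z_t−z̄)(z_{t+2}−z̄) = -203.2808
Denominator Σ(z_t−z̄)² = 664.4960
r_2 = -203.2808 / 664.4960 = -0.306

-0.306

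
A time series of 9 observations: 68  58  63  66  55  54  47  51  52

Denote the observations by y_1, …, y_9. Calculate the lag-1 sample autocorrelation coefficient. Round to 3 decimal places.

0.435

Mean ȳ = (68 + 58 + 63 + 66 + 55 + 54 + 47 + 51 + 52)/9 = 57.1111
Numerator Σ_{t=1}^{8}(y_t−ȳ)(y_{t+1}−ȳ) = 179.5432
Denominator Σ(y_t−ȳ)² = 412.8889
r_1 = 179.5432 / 412.8889 = 0.435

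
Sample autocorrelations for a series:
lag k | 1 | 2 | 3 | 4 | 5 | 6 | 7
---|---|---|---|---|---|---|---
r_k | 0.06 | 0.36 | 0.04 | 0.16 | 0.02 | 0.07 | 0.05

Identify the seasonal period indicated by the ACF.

The largest autocorrelation is r_2 = 0.36, with a weaker echo at lag 4 (0.16); the remaining lags stay at or below 0.07.
The dominant spike at lag 2 indicates a seasonal period of 2.

2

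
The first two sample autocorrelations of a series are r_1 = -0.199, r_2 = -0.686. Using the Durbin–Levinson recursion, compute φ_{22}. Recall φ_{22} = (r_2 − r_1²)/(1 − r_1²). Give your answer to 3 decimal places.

-0.756

φ_{22} = (r_2 − r_1²) / (1 − r_1²)
r_1² = (-0.199)² = 0.039601
Numerator = -0.686 − 0.0396 = -0.7256; denominator = 1 − 0.0396 = 0.9604
φ_{22} = -0.7256 / 0.9604 = -0.756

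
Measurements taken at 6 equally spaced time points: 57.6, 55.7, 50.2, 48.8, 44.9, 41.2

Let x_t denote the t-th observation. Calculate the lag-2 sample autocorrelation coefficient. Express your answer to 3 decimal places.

Mean x̄ = (57.6 + 55.7 + 50.2 + 48.8 + 44.9 + 41.2)/6 = 49.7333
Deviations from mean: 7.8667, 5.9667, 0.4667, -0.9333, -4.8333, -8.5333
Numerator Σ_{t=1}^{4}(x_t−x̄)(x_{t+2}−x̄) = 3.8111
Denominator Σ(x_t−x̄)² = 194.7533
r_2 = 3.8111 / 194.7533 = 0.020

0.020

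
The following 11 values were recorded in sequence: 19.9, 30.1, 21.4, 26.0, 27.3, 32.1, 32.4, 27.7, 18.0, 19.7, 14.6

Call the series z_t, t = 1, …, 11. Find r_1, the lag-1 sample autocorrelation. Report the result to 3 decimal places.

0.332

Mean z̄ = (19.9 + 30.1 + 21.4 + 26.0 + 27.3 + 32.1 + 32.4 + 27.7 + 18.0 + 19.7 + 14.6)/11 = 24.4727
Numerator Σ_{t=1}^{10}(z_t−z̄)(z_{t+1}−z̄) = 121.3365
Denominator Σ(z_t−z̄)² = 365.9218
r_1 = 121.3365 / 365.9218 = 0.332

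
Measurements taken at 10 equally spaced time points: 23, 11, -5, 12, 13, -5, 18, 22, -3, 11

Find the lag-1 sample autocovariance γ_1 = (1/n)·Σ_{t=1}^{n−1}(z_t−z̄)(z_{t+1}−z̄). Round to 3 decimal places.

Mean z̄ = (23 + 11 − 5 + 12 + 13 − 5 + 18 + 22 − 3 + 11)/10 = 9.7000
Σ_{t=1}^{9}(z_t−z̄)(z_{t+1}−z̄) = -269.1900
γ_1 = -269.1900 / 10 = -26.919

-26.919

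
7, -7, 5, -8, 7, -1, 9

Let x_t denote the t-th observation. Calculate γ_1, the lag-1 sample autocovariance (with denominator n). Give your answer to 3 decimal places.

-27.440

Mean x̄ = (7 − 7 + 5 − 8 + 7 − 1 + 9)/7 = 1.7143
Σ_{t=1}^{6}(x_t−x̄)(x_{t+1}−x̄) = -192.0816
γ_1 = -192.0816 / 7 = -27.440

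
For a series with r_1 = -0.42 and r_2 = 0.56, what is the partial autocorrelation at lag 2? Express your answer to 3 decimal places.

0.466

φ_{22} = (r_2 − r_1²) / (1 − r_1²)
r_1² = (-0.42)² = 0.1764
Numerator = 0.56 − 0.1764 = 0.3836; denominator = 1 − 0.1764 = 0.8236
φ_{22} = 0.3836 / 0.8236 = 0.466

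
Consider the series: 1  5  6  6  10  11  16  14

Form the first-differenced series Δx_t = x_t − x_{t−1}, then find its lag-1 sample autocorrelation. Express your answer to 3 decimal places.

-0.537

First differences Δx: 4, 1, 0, 4, 1, 5, -2
Mean of differences = 1.8571
Numerator Σ(Δx_t−Δx̄)(Δx_{t+1}−Δx̄) = -20.8776
Denominator Σ(Δx_t−Δx̄)² = 38.8571
r_1(Δx) = -20.8776 / 38.8571 = -0.537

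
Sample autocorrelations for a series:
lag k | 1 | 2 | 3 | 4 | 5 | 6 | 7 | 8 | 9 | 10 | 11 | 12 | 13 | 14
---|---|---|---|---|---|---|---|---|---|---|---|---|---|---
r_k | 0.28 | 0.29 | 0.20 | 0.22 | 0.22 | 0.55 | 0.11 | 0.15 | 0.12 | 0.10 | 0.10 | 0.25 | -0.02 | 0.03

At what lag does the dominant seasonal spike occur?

6

The largest autocorrelation is r_6 = 0.55; the remaining lags stay at or below 0.29.
The dominant spike at lag 6 indicates a seasonal period of 6.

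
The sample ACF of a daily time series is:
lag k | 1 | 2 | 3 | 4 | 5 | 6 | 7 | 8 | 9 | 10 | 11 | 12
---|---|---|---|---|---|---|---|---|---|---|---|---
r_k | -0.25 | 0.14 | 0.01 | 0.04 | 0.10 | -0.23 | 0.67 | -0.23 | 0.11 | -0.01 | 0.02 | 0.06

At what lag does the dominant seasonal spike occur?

The largest autocorrelation is r_7 = 0.67; the remaining lags stay at or below 0.14.
The dominant spike at lag 7 indicates a seasonal period of 7.

7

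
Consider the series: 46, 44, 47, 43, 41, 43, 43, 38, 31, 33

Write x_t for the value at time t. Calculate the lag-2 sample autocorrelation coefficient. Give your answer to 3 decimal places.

0.153

Mean x̄ = (46 + 44 + 47 + 43 + 41 + 43 + 43 + 38 + 31 + 33)/10 = 40.9000
Numerator Σ_{t=1}^{8}(x_t−x̄)(x_{t+2}−x̄) = 38.8800
Denominator Σ(x_t−x̄)² = 254.9000
r_2 = 38.8800 / 254.9000 = 0.153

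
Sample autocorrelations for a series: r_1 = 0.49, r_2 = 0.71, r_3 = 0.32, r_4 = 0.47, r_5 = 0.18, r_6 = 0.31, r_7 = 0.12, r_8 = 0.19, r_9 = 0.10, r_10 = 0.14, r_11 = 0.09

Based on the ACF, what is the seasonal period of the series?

2

The largest autocorrelation is r_2 = 0.71; the remaining lags stay at or below 0.49.
The dominant spike at lag 2 indicates a seasonal period of 2.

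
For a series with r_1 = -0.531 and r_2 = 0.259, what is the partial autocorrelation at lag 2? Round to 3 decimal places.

φ_{22} = (r_2 − r_1²) / (1 − r_1²)
r_1² = (-0.531)² = 0.281961
Numerator = 0.259 − 0.2820 = -0.0230; denominator = 1 − 0.2820 = 0.7180
φ_{22} = -0.0230 / 0.7180 = -0.032

-0.032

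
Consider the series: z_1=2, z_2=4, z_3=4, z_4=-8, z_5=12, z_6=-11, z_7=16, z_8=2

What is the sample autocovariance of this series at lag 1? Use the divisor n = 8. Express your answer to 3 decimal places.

-53.939

Mean z̄ = (2 + 4 + 4 − 8 + 12 − 11 + 16 + 2)/8 = 2.6250
Deviations: -0.6250, 1.3750, 1.3750, -10.6250, 9.3750, -13.6250, 13.3750, -0.6250
Σ_{t=1}^{7}(z_t−z̄)(z_{t+1}−z̄) = -431.5156
γ_1 = -431.5156 / 8 = -53.939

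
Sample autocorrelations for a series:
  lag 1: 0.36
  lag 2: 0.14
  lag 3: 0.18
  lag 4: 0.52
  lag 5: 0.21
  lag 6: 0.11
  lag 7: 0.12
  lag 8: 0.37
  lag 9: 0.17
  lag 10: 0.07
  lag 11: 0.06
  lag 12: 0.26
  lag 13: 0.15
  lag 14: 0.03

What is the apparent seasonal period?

4

The largest autocorrelation is r_4 = 0.52, with a weaker echo at lag 8 (0.37); the remaining lags stay at or below 0.36. The elevated value at lag 1 (0.36), dropping to 0.14 at lag 2, reflects decaying short-term dependence rather than seasonality.
The dominant spike at lag 4 indicates a seasonal period of 4.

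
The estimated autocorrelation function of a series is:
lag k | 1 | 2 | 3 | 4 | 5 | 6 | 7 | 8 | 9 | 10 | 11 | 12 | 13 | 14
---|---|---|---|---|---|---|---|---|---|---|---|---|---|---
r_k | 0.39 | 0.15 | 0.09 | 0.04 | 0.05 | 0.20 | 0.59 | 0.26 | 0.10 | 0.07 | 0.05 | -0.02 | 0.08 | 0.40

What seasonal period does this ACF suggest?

7

The largest autocorrelation is r_7 = 0.59, with a weaker echo at lag 14 (0.40); the remaining lags stay at or below 0.39. The elevated value at lag 1 (0.39), dropping to 0.15 at lag 2, reflects decaying short-term dependence rather than seasonality.
The dominant spike at lag 7 indicates a seasonal period of 7.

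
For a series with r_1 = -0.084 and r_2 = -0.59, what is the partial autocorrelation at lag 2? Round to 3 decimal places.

φ_{22} = (r_2 − r_1²) / (1 − r_1²)
r_1² = (-0.084)² = 0.007056
Numerator = -0.59 − 0.0071 = -0.5971; denominator = 1 − 0.0071 = 0.9929
φ_{22} = -0.5971 / 0.9929 = -0.601

-0.601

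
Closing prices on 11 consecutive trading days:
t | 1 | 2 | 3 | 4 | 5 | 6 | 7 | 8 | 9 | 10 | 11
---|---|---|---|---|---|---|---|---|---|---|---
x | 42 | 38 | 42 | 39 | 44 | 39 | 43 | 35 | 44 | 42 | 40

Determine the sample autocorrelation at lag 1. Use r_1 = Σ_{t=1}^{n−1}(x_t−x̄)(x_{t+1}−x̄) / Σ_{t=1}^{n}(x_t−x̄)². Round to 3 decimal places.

Mean x̄ = (42 + 38 + 42 + 39 + 44 + 39 + 43 + 35 + 44 + 42 + 40)/11 = 40.7273
Numerator Σ_{t=1}^{10}(x_t−x̄)(x_{t+1}−x̄) = -52.8926
Denominator Σ(x_t−x̄)² = 78.1818
r_1 = -52.8926 / 78.1818 = -0.677

-0.677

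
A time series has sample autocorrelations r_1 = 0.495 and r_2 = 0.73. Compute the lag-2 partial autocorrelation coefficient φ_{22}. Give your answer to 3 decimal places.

φ_{22} = (r_2 − r_1²) / (1 − r_1²)
r_1² = (0.495)² = 0.245025
Numerator = 0.73 − 0.2450 = 0.4850; denominator = 1 − 0.2450 = 0.7550
φ_{22} = 0.4850 / 0.7550 = 0.642

0.642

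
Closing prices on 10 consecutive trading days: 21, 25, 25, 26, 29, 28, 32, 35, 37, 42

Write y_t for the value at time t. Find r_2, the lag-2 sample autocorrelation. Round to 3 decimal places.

0.374

Mean ȳ = (21 + 25 + 25 + 26 + 29 + 28 + 32 + 35 + 37 + 42)/10 = 30.0000
Numerator Σ_{t=1}^{8}(y_t−ȳ)(y_{t+2}−ȳ) = 140.0000
Denominator Σ(y_t−ȳ)² = 374.0000
r_2 = 140.0000 / 374.0000 = 0.374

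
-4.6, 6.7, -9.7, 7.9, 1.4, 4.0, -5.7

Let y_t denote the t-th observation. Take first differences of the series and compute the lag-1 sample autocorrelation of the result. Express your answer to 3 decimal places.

First differences Δy: 11.3, -16.4, 17.6, -6.5, 2.6, -9.7
Mean of differences = -0.1833
Numerator Σ(Δy_t−Δȳ)(Δy_{t+1}−Δȳ) = -631.0086
Denominator Σ(Δy_t−Δȳ)² = 849.3083
r_1(Δy) = -631.0086 / 849.3083 = -0.743

-0.743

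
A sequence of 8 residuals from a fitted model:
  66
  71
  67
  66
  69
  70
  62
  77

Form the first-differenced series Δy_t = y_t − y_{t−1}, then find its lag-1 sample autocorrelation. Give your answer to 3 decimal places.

First differences Δy: 5, -4, -1, 3, 1, -8, 15
Mean of differences = 1.5714
Numerator Σ(Δy_t−Δȳ)(Δy_{t+1}−Δȳ) = -132.3265
Denominator Σ(Δy_t−Δȳ)² = 323.7143
r_1(Δy) = -132.3265 / 323.7143 = -0.409

-0.409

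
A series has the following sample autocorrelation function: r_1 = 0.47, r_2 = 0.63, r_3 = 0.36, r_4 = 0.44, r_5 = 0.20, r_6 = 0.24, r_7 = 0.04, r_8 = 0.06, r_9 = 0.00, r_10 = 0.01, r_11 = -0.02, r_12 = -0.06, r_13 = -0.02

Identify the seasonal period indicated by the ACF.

The largest autocorrelation is r_2 = 0.63; the remaining lags stay at or below 0.47.
The dominant spike at lag 2 indicates a seasonal period of 2.

2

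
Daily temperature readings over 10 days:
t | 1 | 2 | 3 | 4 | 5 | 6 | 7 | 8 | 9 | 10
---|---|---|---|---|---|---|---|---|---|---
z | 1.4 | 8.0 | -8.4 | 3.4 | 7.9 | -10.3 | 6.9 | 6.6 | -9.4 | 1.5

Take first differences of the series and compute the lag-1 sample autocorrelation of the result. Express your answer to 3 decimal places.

-0.555

First differences Δz: 6.6, -16.4, 11.8, 4.5, -18.2, 17.2, -0.3, -16.0, 10.9
Mean of differences = 0.0111
Numerator Σ(Δz_t−Δz̄)(Δz_{t+1}−Δz̄) = -818.1668
Denominator Σ(Δz_t−Δz̄)² = 1473.9889
r_1(Δz) = -818.1668 / 1473.9889 = -0.555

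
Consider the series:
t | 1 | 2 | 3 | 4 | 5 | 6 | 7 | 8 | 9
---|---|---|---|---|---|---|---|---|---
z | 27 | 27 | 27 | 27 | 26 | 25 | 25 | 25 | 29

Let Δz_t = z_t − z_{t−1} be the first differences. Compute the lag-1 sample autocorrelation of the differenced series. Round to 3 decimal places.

First differences Δz: 0, 0, 0, -1, -1, 0, 0, 4
Mean of differences = 0.2500
Numerator Σ(Δz_t−Δz̄)(Δz_{t+1}−Δz̄) = 1.4375
Denominator Σ(Δz_t−Δz̄)² = 17.5000
r_1(Δz) = 1.4375 / 17.5000 = 0.082

0.082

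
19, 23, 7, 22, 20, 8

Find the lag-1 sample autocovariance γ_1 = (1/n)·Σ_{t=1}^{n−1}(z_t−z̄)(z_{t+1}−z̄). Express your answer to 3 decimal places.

Mean z̄ = (19 + 23 + 7 + 22 + 20 + 8)/6 = 16.5000
Deviations: 2.5000, 6.5000, -9.5000, 5.5000, 3.5000, -8.5000
Σ_{t=1}^{5}(z_t−z̄)(z_{t+1}−z̄) = -108.2500
γ_1 = -108.2500 / 6 = -18.042

-18.042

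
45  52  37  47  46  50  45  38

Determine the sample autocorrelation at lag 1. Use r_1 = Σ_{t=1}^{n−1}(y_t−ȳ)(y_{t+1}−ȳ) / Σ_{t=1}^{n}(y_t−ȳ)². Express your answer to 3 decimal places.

-0.339

Mean ȳ = (45 + 52 + 37 + 47 + 46 + 50 + 45 + 38)/8 = 45.0000
Numerator Σ_{t=1}^{7}(y_t−ȳ)(y_{t+1}−ȳ) = -65.0000
Denominator Σ(y_t−ȳ)² = 192.0000
r_1 = -65.0000 / 192.0000 = -0.339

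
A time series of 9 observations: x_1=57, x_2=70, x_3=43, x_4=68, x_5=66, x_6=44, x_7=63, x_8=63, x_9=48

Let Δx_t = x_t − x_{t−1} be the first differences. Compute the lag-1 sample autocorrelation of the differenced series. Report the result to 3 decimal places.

-0.564

First differences Δx: 13, -27, 25, -2, -22, 19, 0, -15
Mean of differences = -1.1250
Numerator Σ(Δx_t−Δx̄)(Δx_{t+1}−Δx̄) = -1459.1406
Denominator Σ(Δx_t−Δx̄)² = 2586.8750
r_1(Δx) = -1459.1406 / 2586.8750 = -0.564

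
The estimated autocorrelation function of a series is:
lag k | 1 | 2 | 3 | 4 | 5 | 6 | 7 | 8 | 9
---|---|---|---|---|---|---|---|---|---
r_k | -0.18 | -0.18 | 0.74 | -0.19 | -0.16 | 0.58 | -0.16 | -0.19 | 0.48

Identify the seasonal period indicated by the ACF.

The largest autocorrelation is r_3 = 0.74, with weaker echoes at lags 6 (0.58) and 9 (0.48); the remaining lags stay at or below -0.16.
The dominant spike at lag 3 indicates a seasonal period of 3.

3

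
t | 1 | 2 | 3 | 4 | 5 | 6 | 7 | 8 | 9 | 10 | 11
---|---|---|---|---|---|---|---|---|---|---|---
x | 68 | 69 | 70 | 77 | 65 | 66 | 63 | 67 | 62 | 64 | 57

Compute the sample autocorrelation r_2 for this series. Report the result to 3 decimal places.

Mean x̄ = (68 + 69 + 70 + 77 + 65 + 66 + 63 + 67 + 62 + 64 + 57)/11 = 66.1818
Numerator Σ_{t=1}^{9}(x_t−x̄)(x_{t+2}−x̄) = 84.4793
Denominator Σ(x_t−x̄)² = 261.6364
r_2 = 84.4793 / 261.6364 = 0.323

0.323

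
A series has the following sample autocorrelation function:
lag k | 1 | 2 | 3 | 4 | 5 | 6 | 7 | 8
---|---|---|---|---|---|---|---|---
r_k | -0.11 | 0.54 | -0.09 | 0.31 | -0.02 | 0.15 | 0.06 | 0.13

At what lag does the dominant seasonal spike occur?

2

The largest autocorrelation is r_2 = 0.54, with weaker echoes at lags 4 (0.31) and 6 (0.15); the remaining lags stay at or below 0.13.
The dominant spike at lag 2 indicates a seasonal period of 2.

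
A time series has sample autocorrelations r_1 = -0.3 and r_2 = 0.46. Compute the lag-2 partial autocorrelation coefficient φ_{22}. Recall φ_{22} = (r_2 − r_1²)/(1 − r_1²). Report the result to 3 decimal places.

0.407

φ_{22} = (r_2 − r_1²) / (1 − r_1²)
r_1² = (-0.3)² = 0.09
Numerator = 0.46 − 0.0900 = 0.3700; denominator = 1 − 0.0900 = 0.9100
φ_{22} = 0.3700 / 0.9100 = 0.407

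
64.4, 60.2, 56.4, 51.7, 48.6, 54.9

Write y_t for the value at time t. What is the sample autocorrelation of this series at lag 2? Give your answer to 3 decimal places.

-0.079

Mean ȳ = (64.4 + 60.2 + 56.4 + 51.7 + 48.6 + 54.9)/6 = 56.0333
Numerator Σ_{t=1}^{4}(y_t−ȳ)(y_{t+2}−ȳ) = -12.8022
Denominator Σ(y_t−ȳ)² = 162.8133
r_2 = -12.8022 / 162.8133 = -0.079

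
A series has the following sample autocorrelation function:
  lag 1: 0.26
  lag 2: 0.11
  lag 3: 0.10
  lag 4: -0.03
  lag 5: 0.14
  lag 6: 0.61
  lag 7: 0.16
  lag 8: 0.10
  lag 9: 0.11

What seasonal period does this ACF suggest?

The largest autocorrelation is r_6 = 0.61; the remaining lags stay at or below 0.26. The elevated value at lag 1 (0.26), dropping to 0.11 at lag 2, reflects decaying short-term dependence rather than seasonality.
The dominant spike at lag 6 indicates a seasonal period of 6.

6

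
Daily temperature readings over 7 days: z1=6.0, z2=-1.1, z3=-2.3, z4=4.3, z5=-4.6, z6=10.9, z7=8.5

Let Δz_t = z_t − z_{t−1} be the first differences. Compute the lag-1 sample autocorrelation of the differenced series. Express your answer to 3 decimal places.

First differences Δz: -7.1, -1.2, 6.6, -8.9, 15.5, -2.4
Mean of differences = 0.4167
Numerator Σ(Δz_t−Δz̄)(Δz_{t+1}−Δz̄) = -238.4636
Denominator Σ(Δz_t−Δz̄)² = 419.5883
r_1(Δz) = -238.4636 / 419.5883 = -0.568

-0.568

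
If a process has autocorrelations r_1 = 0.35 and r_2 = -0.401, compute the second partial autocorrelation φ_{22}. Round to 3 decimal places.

-0.597

φ_{22} = (r_2 − r_1²) / (1 − r_1²)
r_1² = (0.35)² = 0.1225
Numerator = -0.401 − 0.1225 = -0.5235; denominator = 1 − 0.1225 = 0.8775
φ_{22} = -0.5235 / 0.8775 = -0.597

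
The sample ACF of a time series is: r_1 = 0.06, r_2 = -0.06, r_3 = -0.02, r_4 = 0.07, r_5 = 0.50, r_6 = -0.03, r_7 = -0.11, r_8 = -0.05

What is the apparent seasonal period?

5

The largest autocorrelation is r_5 = 0.50; the remaining lags stay at or below 0.07.
The dominant spike at lag 5 indicates a seasonal period of 5.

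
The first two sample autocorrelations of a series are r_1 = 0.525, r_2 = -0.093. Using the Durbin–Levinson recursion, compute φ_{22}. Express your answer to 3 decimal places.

-0.509

φ_{22} = (r_2 − r_1²) / (1 − r_1²)
r_1² = (0.525)² = 0.275625
Numerator = -0.093 − 0.2756 = -0.3686; denominator = 1 − 0.2756 = 0.7244
φ_{22} = -0.3686 / 0.7244 = -0.509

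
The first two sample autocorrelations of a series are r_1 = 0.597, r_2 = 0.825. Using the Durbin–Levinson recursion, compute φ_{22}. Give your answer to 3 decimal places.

0.728

φ_{22} = (r_2 − r_1²) / (1 − r_1²)
r_1² = (0.597)² = 0.356409
Numerator = 0.825 − 0.3564 = 0.4686; denominator = 1 − 0.3564 = 0.6436
φ_{22} = 0.4686 / 0.6436 = 0.728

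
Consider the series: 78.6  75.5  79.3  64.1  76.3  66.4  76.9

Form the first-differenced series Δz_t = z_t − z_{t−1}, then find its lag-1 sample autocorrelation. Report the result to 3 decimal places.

First differences Δz: -3.1, 3.8, -15.2, 12.2, -9.9, 10.5
Mean of differences = -0.2833
Numerator Σ(Δz_t−Δz̄)(Δz_{t+1}−Δz̄) = -482.3686
Denominator Σ(Δz_t−Δz̄)² = 611.7083
r_1(Δz) = -482.3686 / 611.7083 = -0.789

-0.789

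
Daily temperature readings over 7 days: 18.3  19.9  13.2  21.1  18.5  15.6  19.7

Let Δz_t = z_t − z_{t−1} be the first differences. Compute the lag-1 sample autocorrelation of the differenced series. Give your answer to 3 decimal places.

First differences Δz: 1.6, -6.7, 7.9, -2.6, -2.9, 4.1
Mean of differences = 0.2333
Numerator Σ(Δz_t−Δz̄)(Δz_{t+1}−Δz̄) = -87.5911
Denominator Σ(Δz_t−Δz̄)² = 141.5133
r_1(Δz) = -87.5911 / 141.5133 = -0.619

-0.619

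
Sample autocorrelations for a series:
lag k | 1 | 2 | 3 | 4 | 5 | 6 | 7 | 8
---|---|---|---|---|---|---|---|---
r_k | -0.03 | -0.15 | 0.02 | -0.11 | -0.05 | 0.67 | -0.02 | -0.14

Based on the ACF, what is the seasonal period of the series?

The largest autocorrelation is r_6 = 0.67; the remaining lags stay at or below 0.02.
The dominant spike at lag 6 indicates a seasonal period of 6.

6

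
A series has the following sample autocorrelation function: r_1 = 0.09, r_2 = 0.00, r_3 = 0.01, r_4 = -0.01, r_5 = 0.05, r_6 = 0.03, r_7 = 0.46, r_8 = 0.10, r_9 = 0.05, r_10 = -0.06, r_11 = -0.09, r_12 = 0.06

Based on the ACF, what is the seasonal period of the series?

7

The largest autocorrelation is r_7 = 0.46; the remaining lags stay at or below 0.10.
The dominant spike at lag 7 indicates a seasonal period of 7.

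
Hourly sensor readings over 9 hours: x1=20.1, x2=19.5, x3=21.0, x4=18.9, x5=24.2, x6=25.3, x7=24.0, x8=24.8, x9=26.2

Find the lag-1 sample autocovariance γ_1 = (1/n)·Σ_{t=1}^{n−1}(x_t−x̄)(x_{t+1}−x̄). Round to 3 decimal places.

Mean x̄ = (20.1 + 19.5 + 21.0 + 18.9 + 24.2 + 25.3 + 24.0 + 24.8 + 26.2)/9 = 22.6667
Σ_{t=1}^{8}(x_t−x̄)(x_{t+1}−x̄) = 31.8389
γ_1 = 31.8389 / 9 = 3.538

3.538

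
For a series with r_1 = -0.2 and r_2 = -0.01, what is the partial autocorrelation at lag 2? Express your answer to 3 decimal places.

φ_{22} = (r_2 − r_1²) / (1 − r_1²)
r_1² = (-0.2)² = 0.04
Numerator = -0.01 − 0.0400 = -0.0500; denominator = 1 − 0.0400 = 0.9600
φ_{22} = -0.0500 / 0.9600 = -0.052

-0.052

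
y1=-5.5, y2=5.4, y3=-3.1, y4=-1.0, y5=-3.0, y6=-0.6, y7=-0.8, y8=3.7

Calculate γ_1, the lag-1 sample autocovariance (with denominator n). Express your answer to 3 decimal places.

Mean ȳ = (-5.5 + 5.4 − 3.1 − 1.0 − 3.0 − 0.6 − 0.8 + 3.7)/8 = -0.6125
Σ_{t=1}^{7}(y_t−ȳ)(y_{t+1}−ȳ) = -43.2939
γ_1 = -43.2939 / 8 = -5.412

-5.412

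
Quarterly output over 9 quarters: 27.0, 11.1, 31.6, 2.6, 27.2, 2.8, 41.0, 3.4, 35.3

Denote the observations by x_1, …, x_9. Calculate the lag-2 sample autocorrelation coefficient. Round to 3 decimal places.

0.738

Mean x̄ = (27.0 + 11.1 + 31.6 + 2.6 + 27.2 + 2.8 + 41.0 + 3.4 + 35.3)/9 = 20.2222
Numerator Σ_{t=1}^{7}(x_t−x̄)(x_{t+2}−x̄) = 1375.6257
Denominator Σ(x_t−x̄)² = 1863.4156
r_2 = 1375.6257 / 1863.4156 = 0.738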